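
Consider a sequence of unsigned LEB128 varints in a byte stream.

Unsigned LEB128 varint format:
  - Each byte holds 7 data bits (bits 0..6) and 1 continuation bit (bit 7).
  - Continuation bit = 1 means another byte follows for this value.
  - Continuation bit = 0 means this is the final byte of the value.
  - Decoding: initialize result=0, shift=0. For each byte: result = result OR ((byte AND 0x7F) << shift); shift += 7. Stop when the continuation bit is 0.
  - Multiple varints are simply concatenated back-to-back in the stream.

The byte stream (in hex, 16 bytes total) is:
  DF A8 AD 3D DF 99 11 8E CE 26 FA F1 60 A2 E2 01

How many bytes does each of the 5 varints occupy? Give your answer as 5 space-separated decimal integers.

  byte[0]=0xDF cont=1 payload=0x5F=95: acc |= 95<<0 -> acc=95 shift=7
  byte[1]=0xA8 cont=1 payload=0x28=40: acc |= 40<<7 -> acc=5215 shift=14
  byte[2]=0xAD cont=1 payload=0x2D=45: acc |= 45<<14 -> acc=742495 shift=21
  byte[3]=0x3D cont=0 payload=0x3D=61: acc |= 61<<21 -> acc=128668767 shift=28 [end]
Varint 1: bytes[0:4] = DF A8 AD 3D -> value 128668767 (4 byte(s))
  byte[4]=0xDF cont=1 payload=0x5F=95: acc |= 95<<0 -> acc=95 shift=7
  byte[5]=0x99 cont=1 payload=0x19=25: acc |= 25<<7 -> acc=3295 shift=14
  byte[6]=0x11 cont=0 payload=0x11=17: acc |= 17<<14 -> acc=281823 shift=21 [end]
Varint 2: bytes[4:7] = DF 99 11 -> value 281823 (3 byte(s))
  byte[7]=0x8E cont=1 payload=0x0E=14: acc |= 14<<0 -> acc=14 shift=7
  byte[8]=0xCE cont=1 payload=0x4E=78: acc |= 78<<7 -> acc=9998 shift=14
  byte[9]=0x26 cont=0 payload=0x26=38: acc |= 38<<14 -> acc=632590 shift=21 [end]
Varint 3: bytes[7:10] = 8E CE 26 -> value 632590 (3 byte(s))
  byte[10]=0xFA cont=1 payload=0x7A=122: acc |= 122<<0 -> acc=122 shift=7
  byte[11]=0xF1 cont=1 payload=0x71=113: acc |= 113<<7 -> acc=14586 shift=14
  byte[12]=0x60 cont=0 payload=0x60=96: acc |= 96<<14 -> acc=1587450 shift=21 [end]
Varint 4: bytes[10:13] = FA F1 60 -> value 1587450 (3 byte(s))
  byte[13]=0xA2 cont=1 payload=0x22=34: acc |= 34<<0 -> acc=34 shift=7
  byte[14]=0xE2 cont=1 payload=0x62=98: acc |= 98<<7 -> acc=12578 shift=14
  byte[15]=0x01 cont=0 payload=0x01=1: acc |= 1<<14 -> acc=28962 shift=21 [end]
Varint 5: bytes[13:16] = A2 E2 01 -> value 28962 (3 byte(s))

Answer: 4 3 3 3 3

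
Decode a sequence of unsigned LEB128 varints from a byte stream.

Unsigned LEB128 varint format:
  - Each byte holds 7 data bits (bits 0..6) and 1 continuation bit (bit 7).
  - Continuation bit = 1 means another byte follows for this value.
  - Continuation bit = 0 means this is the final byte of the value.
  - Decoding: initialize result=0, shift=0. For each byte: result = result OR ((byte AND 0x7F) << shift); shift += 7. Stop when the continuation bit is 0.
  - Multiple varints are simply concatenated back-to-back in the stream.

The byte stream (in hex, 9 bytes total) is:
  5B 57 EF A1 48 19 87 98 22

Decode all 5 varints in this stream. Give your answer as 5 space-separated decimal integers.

  byte[0]=0x5B cont=0 payload=0x5B=91: acc |= 91<<0 -> acc=91 shift=7 [end]
Varint 1: bytes[0:1] = 5B -> value 91 (1 byte(s))
  byte[1]=0x57 cont=0 payload=0x57=87: acc |= 87<<0 -> acc=87 shift=7 [end]
Varint 2: bytes[1:2] = 57 -> value 87 (1 byte(s))
  byte[2]=0xEF cont=1 payload=0x6F=111: acc |= 111<<0 -> acc=111 shift=7
  byte[3]=0xA1 cont=1 payload=0x21=33: acc |= 33<<7 -> acc=4335 shift=14
  byte[4]=0x48 cont=0 payload=0x48=72: acc |= 72<<14 -> acc=1183983 shift=21 [end]
Varint 3: bytes[2:5] = EF A1 48 -> value 1183983 (3 byte(s))
  byte[5]=0x19 cont=0 payload=0x19=25: acc |= 25<<0 -> acc=25 shift=7 [end]
Varint 4: bytes[5:6] = 19 -> value 25 (1 byte(s))
  byte[6]=0x87 cont=1 payload=0x07=7: acc |= 7<<0 -> acc=7 shift=7
  byte[7]=0x98 cont=1 payload=0x18=24: acc |= 24<<7 -> acc=3079 shift=14
  byte[8]=0x22 cont=0 payload=0x22=34: acc |= 34<<14 -> acc=560135 shift=21 [end]
Varint 5: bytes[6:9] = 87 98 22 -> value 560135 (3 byte(s))

Answer: 91 87 1183983 25 560135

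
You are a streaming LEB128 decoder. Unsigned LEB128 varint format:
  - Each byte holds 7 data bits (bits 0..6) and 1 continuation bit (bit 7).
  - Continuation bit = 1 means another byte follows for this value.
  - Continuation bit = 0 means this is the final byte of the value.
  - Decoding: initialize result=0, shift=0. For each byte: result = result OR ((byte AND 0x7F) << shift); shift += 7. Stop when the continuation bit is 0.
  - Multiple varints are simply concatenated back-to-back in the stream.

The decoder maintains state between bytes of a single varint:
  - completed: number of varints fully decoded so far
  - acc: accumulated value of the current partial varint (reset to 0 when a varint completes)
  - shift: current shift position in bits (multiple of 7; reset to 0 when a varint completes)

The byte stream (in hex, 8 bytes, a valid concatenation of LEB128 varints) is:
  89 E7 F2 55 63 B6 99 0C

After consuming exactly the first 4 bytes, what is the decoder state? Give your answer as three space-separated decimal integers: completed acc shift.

byte[0]=0x89 cont=1 payload=0x09: acc |= 9<<0 -> completed=0 acc=9 shift=7
byte[1]=0xE7 cont=1 payload=0x67: acc |= 103<<7 -> completed=0 acc=13193 shift=14
byte[2]=0xF2 cont=1 payload=0x72: acc |= 114<<14 -> completed=0 acc=1880969 shift=21
byte[3]=0x55 cont=0 payload=0x55: varint #1 complete (value=180138889); reset -> completed=1 acc=0 shift=0

Answer: 1 0 0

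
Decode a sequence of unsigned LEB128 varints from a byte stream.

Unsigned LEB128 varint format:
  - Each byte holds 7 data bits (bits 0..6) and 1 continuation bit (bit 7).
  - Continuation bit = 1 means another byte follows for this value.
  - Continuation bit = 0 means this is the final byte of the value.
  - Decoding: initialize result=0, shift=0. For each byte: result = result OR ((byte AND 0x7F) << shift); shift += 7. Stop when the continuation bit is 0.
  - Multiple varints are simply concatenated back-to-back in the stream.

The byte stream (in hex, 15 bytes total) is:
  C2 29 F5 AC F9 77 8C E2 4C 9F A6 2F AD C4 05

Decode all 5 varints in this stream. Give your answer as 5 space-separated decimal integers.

  byte[0]=0xC2 cont=1 payload=0x42=66: acc |= 66<<0 -> acc=66 shift=7
  byte[1]=0x29 cont=0 payload=0x29=41: acc |= 41<<7 -> acc=5314 shift=14 [end]
Varint 1: bytes[0:2] = C2 29 -> value 5314 (2 byte(s))
  byte[2]=0xF5 cont=1 payload=0x75=117: acc |= 117<<0 -> acc=117 shift=7
  byte[3]=0xAC cont=1 payload=0x2C=44: acc |= 44<<7 -> acc=5749 shift=14
  byte[4]=0xF9 cont=1 payload=0x79=121: acc |= 121<<14 -> acc=1988213 shift=21
  byte[5]=0x77 cont=0 payload=0x77=119: acc |= 119<<21 -> acc=251549301 shift=28 [end]
Varint 2: bytes[2:6] = F5 AC F9 77 -> value 251549301 (4 byte(s))
  byte[6]=0x8C cont=1 payload=0x0C=12: acc |= 12<<0 -> acc=12 shift=7
  byte[7]=0xE2 cont=1 payload=0x62=98: acc |= 98<<7 -> acc=12556 shift=14
  byte[8]=0x4C cont=0 payload=0x4C=76: acc |= 76<<14 -> acc=1257740 shift=21 [end]
Varint 3: bytes[6:9] = 8C E2 4C -> value 1257740 (3 byte(s))
  byte[9]=0x9F cont=1 payload=0x1F=31: acc |= 31<<0 -> acc=31 shift=7
  byte[10]=0xA6 cont=1 payload=0x26=38: acc |= 38<<7 -> acc=4895 shift=14
  byte[11]=0x2F cont=0 payload=0x2F=47: acc |= 47<<14 -> acc=774943 shift=21 [end]
Varint 4: bytes[9:12] = 9F A6 2F -> value 774943 (3 byte(s))
  byte[12]=0xAD cont=1 payload=0x2D=45: acc |= 45<<0 -> acc=45 shift=7
  byte[13]=0xC4 cont=1 payload=0x44=68: acc |= 68<<7 -> acc=8749 shift=14
  byte[14]=0x05 cont=0 payload=0x05=5: acc |= 5<<14 -> acc=90669 shift=21 [end]
Varint 5: bytes[12:15] = AD C4 05 -> value 90669 (3 byte(s))

Answer: 5314 251549301 1257740 774943 90669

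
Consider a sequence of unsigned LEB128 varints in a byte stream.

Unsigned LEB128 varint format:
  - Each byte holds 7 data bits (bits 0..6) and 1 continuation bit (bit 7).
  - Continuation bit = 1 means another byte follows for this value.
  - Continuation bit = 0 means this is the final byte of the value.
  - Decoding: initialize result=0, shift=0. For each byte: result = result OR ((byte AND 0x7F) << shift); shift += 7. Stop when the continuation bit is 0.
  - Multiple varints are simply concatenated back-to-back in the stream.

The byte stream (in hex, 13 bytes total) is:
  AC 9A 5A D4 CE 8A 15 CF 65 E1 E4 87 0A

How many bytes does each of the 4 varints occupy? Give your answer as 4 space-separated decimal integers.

  byte[0]=0xAC cont=1 payload=0x2C=44: acc |= 44<<0 -> acc=44 shift=7
  byte[1]=0x9A cont=1 payload=0x1A=26: acc |= 26<<7 -> acc=3372 shift=14
  byte[2]=0x5A cont=0 payload=0x5A=90: acc |= 90<<14 -> acc=1477932 shift=21 [end]
Varint 1: bytes[0:3] = AC 9A 5A -> value 1477932 (3 byte(s))
  byte[3]=0xD4 cont=1 payload=0x54=84: acc |= 84<<0 -> acc=84 shift=7
  byte[4]=0xCE cont=1 payload=0x4E=78: acc |= 78<<7 -> acc=10068 shift=14
  byte[5]=0x8A cont=1 payload=0x0A=10: acc |= 10<<14 -> acc=173908 shift=21
  byte[6]=0x15 cont=0 payload=0x15=21: acc |= 21<<21 -> acc=44214100 shift=28 [end]
Varint 2: bytes[3:7] = D4 CE 8A 15 -> value 44214100 (4 byte(s))
  byte[7]=0xCF cont=1 payload=0x4F=79: acc |= 79<<0 -> acc=79 shift=7
  byte[8]=0x65 cont=0 payload=0x65=101: acc |= 101<<7 -> acc=13007 shift=14 [end]
Varint 3: bytes[7:9] = CF 65 -> value 13007 (2 byte(s))
  byte[9]=0xE1 cont=1 payload=0x61=97: acc |= 97<<0 -> acc=97 shift=7
  byte[10]=0xE4 cont=1 payload=0x64=100: acc |= 100<<7 -> acc=12897 shift=14
  byte[11]=0x87 cont=1 payload=0x07=7: acc |= 7<<14 -> acc=127585 shift=21
  byte[12]=0x0A cont=0 payload=0x0A=10: acc |= 10<<21 -> acc=21099105 shift=28 [end]
Varint 4: bytes[9:13] = E1 E4 87 0A -> value 21099105 (4 byte(s))

Answer: 3 4 2 4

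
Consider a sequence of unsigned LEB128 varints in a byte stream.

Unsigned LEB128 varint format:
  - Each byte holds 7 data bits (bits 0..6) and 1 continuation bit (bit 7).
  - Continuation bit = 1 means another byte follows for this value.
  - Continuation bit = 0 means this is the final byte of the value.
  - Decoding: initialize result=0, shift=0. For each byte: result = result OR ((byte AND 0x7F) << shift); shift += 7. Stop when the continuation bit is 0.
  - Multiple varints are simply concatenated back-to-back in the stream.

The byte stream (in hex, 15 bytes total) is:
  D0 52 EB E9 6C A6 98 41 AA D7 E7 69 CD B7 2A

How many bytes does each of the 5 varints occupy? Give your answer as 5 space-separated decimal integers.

  byte[0]=0xD0 cont=1 payload=0x50=80: acc |= 80<<0 -> acc=80 shift=7
  byte[1]=0x52 cont=0 payload=0x52=82: acc |= 82<<7 -> acc=10576 shift=14 [end]
Varint 1: bytes[0:2] = D0 52 -> value 10576 (2 byte(s))
  byte[2]=0xEB cont=1 payload=0x6B=107: acc |= 107<<0 -> acc=107 shift=7
  byte[3]=0xE9 cont=1 payload=0x69=105: acc |= 105<<7 -> acc=13547 shift=14
  byte[4]=0x6C cont=0 payload=0x6C=108: acc |= 108<<14 -> acc=1783019 shift=21 [end]
Varint 2: bytes[2:5] = EB E9 6C -> value 1783019 (3 byte(s))
  byte[5]=0xA6 cont=1 payload=0x26=38: acc |= 38<<0 -> acc=38 shift=7
  byte[6]=0x98 cont=1 payload=0x18=24: acc |= 24<<7 -> acc=3110 shift=14
  byte[7]=0x41 cont=0 payload=0x41=65: acc |= 65<<14 -> acc=1068070 shift=21 [end]
Varint 3: bytes[5:8] = A6 98 41 -> value 1068070 (3 byte(s))
  byte[8]=0xAA cont=1 payload=0x2A=42: acc |= 42<<0 -> acc=42 shift=7
  byte[9]=0xD7 cont=1 payload=0x57=87: acc |= 87<<7 -> acc=11178 shift=14
  byte[10]=0xE7 cont=1 payload=0x67=103: acc |= 103<<14 -> acc=1698730 shift=21
  byte[11]=0x69 cont=0 payload=0x69=105: acc |= 105<<21 -> acc=221899690 shift=28 [end]
Varint 4: bytes[8:12] = AA D7 E7 69 -> value 221899690 (4 byte(s))
  byte[12]=0xCD cont=1 payload=0x4D=77: acc |= 77<<0 -> acc=77 shift=7
  byte[13]=0xB7 cont=1 payload=0x37=55: acc |= 55<<7 -> acc=7117 shift=14
  byte[14]=0x2A cont=0 payload=0x2A=42: acc |= 42<<14 -> acc=695245 shift=21 [end]
Varint 5: bytes[12:15] = CD B7 2A -> value 695245 (3 byte(s))

Answer: 2 3 3 4 3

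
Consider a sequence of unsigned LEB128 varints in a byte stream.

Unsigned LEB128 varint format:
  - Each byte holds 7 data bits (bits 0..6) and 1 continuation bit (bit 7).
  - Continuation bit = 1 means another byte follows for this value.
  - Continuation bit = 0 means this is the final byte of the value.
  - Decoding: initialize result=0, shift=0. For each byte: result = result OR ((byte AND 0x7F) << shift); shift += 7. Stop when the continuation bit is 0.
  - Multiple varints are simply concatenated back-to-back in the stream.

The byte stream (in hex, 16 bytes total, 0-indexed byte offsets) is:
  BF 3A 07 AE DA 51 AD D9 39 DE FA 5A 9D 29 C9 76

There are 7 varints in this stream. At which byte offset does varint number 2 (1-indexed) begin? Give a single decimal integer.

  byte[0]=0xBF cont=1 payload=0x3F=63: acc |= 63<<0 -> acc=63 shift=7
  byte[1]=0x3A cont=0 payload=0x3A=58: acc |= 58<<7 -> acc=7487 shift=14 [end]
Varint 1: bytes[0:2] = BF 3A -> value 7487 (2 byte(s))
  byte[2]=0x07 cont=0 payload=0x07=7: acc |= 7<<0 -> acc=7 shift=7 [end]
Varint 2: bytes[2:3] = 07 -> value 7 (1 byte(s))
  byte[3]=0xAE cont=1 payload=0x2E=46: acc |= 46<<0 -> acc=46 shift=7
  byte[4]=0xDA cont=1 payload=0x5A=90: acc |= 90<<7 -> acc=11566 shift=14
  byte[5]=0x51 cont=0 payload=0x51=81: acc |= 81<<14 -> acc=1338670 shift=21 [end]
Varint 3: bytes[3:6] = AE DA 51 -> value 1338670 (3 byte(s))
  byte[6]=0xAD cont=1 payload=0x2D=45: acc |= 45<<0 -> acc=45 shift=7
  byte[7]=0xD9 cont=1 payload=0x59=89: acc |= 89<<7 -> acc=11437 shift=14
  byte[8]=0x39 cont=0 payload=0x39=57: acc |= 57<<14 -> acc=945325 shift=21 [end]
Varint 4: bytes[6:9] = AD D9 39 -> value 945325 (3 byte(s))
  byte[9]=0xDE cont=1 payload=0x5E=94: acc |= 94<<0 -> acc=94 shift=7
  byte[10]=0xFA cont=1 payload=0x7A=122: acc |= 122<<7 -> acc=15710 shift=14
  byte[11]=0x5A cont=0 payload=0x5A=90: acc |= 90<<14 -> acc=1490270 shift=21 [end]
Varint 5: bytes[9:12] = DE FA 5A -> value 1490270 (3 byte(s))
  byte[12]=0x9D cont=1 payload=0x1D=29: acc |= 29<<0 -> acc=29 shift=7
  byte[13]=0x29 cont=0 payload=0x29=41: acc |= 41<<7 -> acc=5277 shift=14 [end]
Varint 6: bytes[12:14] = 9D 29 -> value 5277 (2 byte(s))
  byte[14]=0xC9 cont=1 payload=0x49=73: acc |= 73<<0 -> acc=73 shift=7
  byte[15]=0x76 cont=0 payload=0x76=118: acc |= 118<<7 -> acc=15177 shift=14 [end]
Varint 7: bytes[14:16] = C9 76 -> value 15177 (2 byte(s))

Answer: 2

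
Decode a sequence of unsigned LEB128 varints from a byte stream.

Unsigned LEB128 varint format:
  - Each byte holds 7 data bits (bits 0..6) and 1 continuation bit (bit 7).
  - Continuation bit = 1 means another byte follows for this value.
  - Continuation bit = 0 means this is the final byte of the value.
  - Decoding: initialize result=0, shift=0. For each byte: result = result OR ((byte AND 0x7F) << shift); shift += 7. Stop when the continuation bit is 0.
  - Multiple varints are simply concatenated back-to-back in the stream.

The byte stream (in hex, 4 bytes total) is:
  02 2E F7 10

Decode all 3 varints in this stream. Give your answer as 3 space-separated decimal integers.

Answer: 2 46 2167

Derivation:
  byte[0]=0x02 cont=0 payload=0x02=2: acc |= 2<<0 -> acc=2 shift=7 [end]
Varint 1: bytes[0:1] = 02 -> value 2 (1 byte(s))
  byte[1]=0x2E cont=0 payload=0x2E=46: acc |= 46<<0 -> acc=46 shift=7 [end]
Varint 2: bytes[1:2] = 2E -> value 46 (1 byte(s))
  byte[2]=0xF7 cont=1 payload=0x77=119: acc |= 119<<0 -> acc=119 shift=7
  byte[3]=0x10 cont=0 payload=0x10=16: acc |= 16<<7 -> acc=2167 shift=14 [end]
Varint 3: bytes[2:4] = F7 10 -> value 2167 (2 byte(s))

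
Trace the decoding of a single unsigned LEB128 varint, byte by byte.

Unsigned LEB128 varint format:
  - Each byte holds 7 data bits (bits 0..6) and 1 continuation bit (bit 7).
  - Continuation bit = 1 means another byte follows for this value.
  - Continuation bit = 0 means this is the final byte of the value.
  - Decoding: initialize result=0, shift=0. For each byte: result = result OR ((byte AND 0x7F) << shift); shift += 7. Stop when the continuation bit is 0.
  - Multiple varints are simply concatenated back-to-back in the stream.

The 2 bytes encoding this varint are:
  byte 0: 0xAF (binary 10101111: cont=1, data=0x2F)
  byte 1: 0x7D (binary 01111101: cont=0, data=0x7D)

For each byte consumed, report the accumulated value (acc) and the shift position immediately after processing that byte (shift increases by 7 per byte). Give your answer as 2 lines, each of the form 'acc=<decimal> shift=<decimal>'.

Answer: acc=47 shift=7
acc=16047 shift=14

Derivation:
byte 0=0xAF: payload=0x2F=47, contrib = 47<<0 = 47; acc -> 47, shift -> 7
byte 1=0x7D: payload=0x7D=125, contrib = 125<<7 = 16000; acc -> 16047, shift -> 14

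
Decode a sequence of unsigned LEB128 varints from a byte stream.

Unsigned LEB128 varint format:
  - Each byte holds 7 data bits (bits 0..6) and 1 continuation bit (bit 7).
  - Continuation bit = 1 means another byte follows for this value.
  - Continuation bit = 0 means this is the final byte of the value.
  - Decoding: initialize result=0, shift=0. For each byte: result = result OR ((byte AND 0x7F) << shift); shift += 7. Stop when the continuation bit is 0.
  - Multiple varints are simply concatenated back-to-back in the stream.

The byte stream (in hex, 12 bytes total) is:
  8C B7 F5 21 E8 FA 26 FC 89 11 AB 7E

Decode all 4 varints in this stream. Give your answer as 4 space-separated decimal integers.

  byte[0]=0x8C cont=1 payload=0x0C=12: acc |= 12<<0 -> acc=12 shift=7
  byte[1]=0xB7 cont=1 payload=0x37=55: acc |= 55<<7 -> acc=7052 shift=14
  byte[2]=0xF5 cont=1 payload=0x75=117: acc |= 117<<14 -> acc=1923980 shift=21
  byte[3]=0x21 cont=0 payload=0x21=33: acc |= 33<<21 -> acc=71129996 shift=28 [end]
Varint 1: bytes[0:4] = 8C B7 F5 21 -> value 71129996 (4 byte(s))
  byte[4]=0xE8 cont=1 payload=0x68=104: acc |= 104<<0 -> acc=104 shift=7
  byte[5]=0xFA cont=1 payload=0x7A=122: acc |= 122<<7 -> acc=15720 shift=14
  byte[6]=0x26 cont=0 payload=0x26=38: acc |= 38<<14 -> acc=638312 shift=21 [end]
Varint 2: bytes[4:7] = E8 FA 26 -> value 638312 (3 byte(s))
  byte[7]=0xFC cont=1 payload=0x7C=124: acc |= 124<<0 -> acc=124 shift=7
  byte[8]=0x89 cont=1 payload=0x09=9: acc |= 9<<7 -> acc=1276 shift=14
  byte[9]=0x11 cont=0 payload=0x11=17: acc |= 17<<14 -> acc=279804 shift=21 [end]
Varint 3: bytes[7:10] = FC 89 11 -> value 279804 (3 byte(s))
  byte[10]=0xAB cont=1 payload=0x2B=43: acc |= 43<<0 -> acc=43 shift=7
  byte[11]=0x7E cont=0 payload=0x7E=126: acc |= 126<<7 -> acc=16171 shift=14 [end]
Varint 4: bytes[10:12] = AB 7E -> value 16171 (2 byte(s))

Answer: 71129996 638312 279804 16171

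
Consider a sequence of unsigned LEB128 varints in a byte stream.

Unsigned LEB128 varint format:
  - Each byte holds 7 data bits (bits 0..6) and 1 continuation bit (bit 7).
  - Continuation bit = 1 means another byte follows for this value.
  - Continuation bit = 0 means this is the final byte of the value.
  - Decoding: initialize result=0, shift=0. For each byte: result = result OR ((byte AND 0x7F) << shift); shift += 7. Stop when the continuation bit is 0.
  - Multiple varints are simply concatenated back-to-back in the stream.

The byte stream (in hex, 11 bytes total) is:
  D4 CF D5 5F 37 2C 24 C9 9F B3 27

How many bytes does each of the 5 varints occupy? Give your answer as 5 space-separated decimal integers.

Answer: 4 1 1 1 4

Derivation:
  byte[0]=0xD4 cont=1 payload=0x54=84: acc |= 84<<0 -> acc=84 shift=7
  byte[1]=0xCF cont=1 payload=0x4F=79: acc |= 79<<7 -> acc=10196 shift=14
  byte[2]=0xD5 cont=1 payload=0x55=85: acc |= 85<<14 -> acc=1402836 shift=21
  byte[3]=0x5F cont=0 payload=0x5F=95: acc |= 95<<21 -> acc=200632276 shift=28 [end]
Varint 1: bytes[0:4] = D4 CF D5 5F -> value 200632276 (4 byte(s))
  byte[4]=0x37 cont=0 payload=0x37=55: acc |= 55<<0 -> acc=55 shift=7 [end]
Varint 2: bytes[4:5] = 37 -> value 55 (1 byte(s))
  byte[5]=0x2C cont=0 payload=0x2C=44: acc |= 44<<0 -> acc=44 shift=7 [end]
Varint 3: bytes[5:6] = 2C -> value 44 (1 byte(s))
  byte[6]=0x24 cont=0 payload=0x24=36: acc |= 36<<0 -> acc=36 shift=7 [end]
Varint 4: bytes[6:7] = 24 -> value 36 (1 byte(s))
  byte[7]=0xC9 cont=1 payload=0x49=73: acc |= 73<<0 -> acc=73 shift=7
  byte[8]=0x9F cont=1 payload=0x1F=31: acc |= 31<<7 -> acc=4041 shift=14
  byte[9]=0xB3 cont=1 payload=0x33=51: acc |= 51<<14 -> acc=839625 shift=21
  byte[10]=0x27 cont=0 payload=0x27=39: acc |= 39<<21 -> acc=82628553 shift=28 [end]
Varint 5: bytes[7:11] = C9 9F B3 27 -> value 82628553 (4 byte(s))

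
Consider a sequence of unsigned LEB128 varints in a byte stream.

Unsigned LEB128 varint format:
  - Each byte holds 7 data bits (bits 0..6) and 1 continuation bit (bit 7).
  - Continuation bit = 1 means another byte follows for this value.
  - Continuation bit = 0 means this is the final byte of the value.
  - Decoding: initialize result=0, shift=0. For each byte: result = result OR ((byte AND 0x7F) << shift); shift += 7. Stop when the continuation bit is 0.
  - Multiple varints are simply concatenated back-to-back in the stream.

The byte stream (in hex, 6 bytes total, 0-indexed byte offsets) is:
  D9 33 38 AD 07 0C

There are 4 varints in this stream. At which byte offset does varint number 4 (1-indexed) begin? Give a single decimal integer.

Answer: 5

Derivation:
  byte[0]=0xD9 cont=1 payload=0x59=89: acc |= 89<<0 -> acc=89 shift=7
  byte[1]=0x33 cont=0 payload=0x33=51: acc |= 51<<7 -> acc=6617 shift=14 [end]
Varint 1: bytes[0:2] = D9 33 -> value 6617 (2 byte(s))
  byte[2]=0x38 cont=0 payload=0x38=56: acc |= 56<<0 -> acc=56 shift=7 [end]
Varint 2: bytes[2:3] = 38 -> value 56 (1 byte(s))
  byte[3]=0xAD cont=1 payload=0x2D=45: acc |= 45<<0 -> acc=45 shift=7
  byte[4]=0x07 cont=0 payload=0x07=7: acc |= 7<<7 -> acc=941 shift=14 [end]
Varint 3: bytes[3:5] = AD 07 -> value 941 (2 byte(s))
  byte[5]=0x0C cont=0 payload=0x0C=12: acc |= 12<<0 -> acc=12 shift=7 [end]
Varint 4: bytes[5:6] = 0C -> value 12 (1 byte(s))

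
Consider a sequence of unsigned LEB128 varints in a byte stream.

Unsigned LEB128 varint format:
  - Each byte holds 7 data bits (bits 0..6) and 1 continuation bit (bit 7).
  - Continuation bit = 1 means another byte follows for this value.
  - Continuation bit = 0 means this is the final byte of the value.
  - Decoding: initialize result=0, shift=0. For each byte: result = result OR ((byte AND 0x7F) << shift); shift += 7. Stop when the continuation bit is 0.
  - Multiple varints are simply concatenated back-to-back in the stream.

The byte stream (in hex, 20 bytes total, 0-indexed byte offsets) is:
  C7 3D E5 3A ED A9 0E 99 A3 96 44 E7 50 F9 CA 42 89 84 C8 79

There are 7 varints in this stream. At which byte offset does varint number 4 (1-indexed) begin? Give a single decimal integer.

Answer: 7

Derivation:
  byte[0]=0xC7 cont=1 payload=0x47=71: acc |= 71<<0 -> acc=71 shift=7
  byte[1]=0x3D cont=0 payload=0x3D=61: acc |= 61<<7 -> acc=7879 shift=14 [end]
Varint 1: bytes[0:2] = C7 3D -> value 7879 (2 byte(s))
  byte[2]=0xE5 cont=1 payload=0x65=101: acc |= 101<<0 -> acc=101 shift=7
  byte[3]=0x3A cont=0 payload=0x3A=58: acc |= 58<<7 -> acc=7525 shift=14 [end]
Varint 2: bytes[2:4] = E5 3A -> value 7525 (2 byte(s))
  byte[4]=0xED cont=1 payload=0x6D=109: acc |= 109<<0 -> acc=109 shift=7
  byte[5]=0xA9 cont=1 payload=0x29=41: acc |= 41<<7 -> acc=5357 shift=14
  byte[6]=0x0E cont=0 payload=0x0E=14: acc |= 14<<14 -> acc=234733 shift=21 [end]
Varint 3: bytes[4:7] = ED A9 0E -> value 234733 (3 byte(s))
  byte[7]=0x99 cont=1 payload=0x19=25: acc |= 25<<0 -> acc=25 shift=7
  byte[8]=0xA3 cont=1 payload=0x23=35: acc |= 35<<7 -> acc=4505 shift=14
  byte[9]=0x96 cont=1 payload=0x16=22: acc |= 22<<14 -> acc=364953 shift=21
  byte[10]=0x44 cont=0 payload=0x44=68: acc |= 68<<21 -> acc=142971289 shift=28 [end]
Varint 4: bytes[7:11] = 99 A3 96 44 -> value 142971289 (4 byte(s))
  byte[11]=0xE7 cont=1 payload=0x67=103: acc |= 103<<0 -> acc=103 shift=7
  byte[12]=0x50 cont=0 payload=0x50=80: acc |= 80<<7 -> acc=10343 shift=14 [end]
Varint 5: bytes[11:13] = E7 50 -> value 10343 (2 byte(s))
  byte[13]=0xF9 cont=1 payload=0x79=121: acc |= 121<<0 -> acc=121 shift=7
  byte[14]=0xCA cont=1 payload=0x4A=74: acc |= 74<<7 -> acc=9593 shift=14
  byte[15]=0x42 cont=0 payload=0x42=66: acc |= 66<<14 -> acc=1090937 shift=21 [end]
Varint 6: bytes[13:16] = F9 CA 42 -> value 1090937 (3 byte(s))
  byte[16]=0x89 cont=1 payload=0x09=9: acc |= 9<<0 -> acc=9 shift=7
  byte[17]=0x84 cont=1 payload=0x04=4: acc |= 4<<7 -> acc=521 shift=14
  byte[18]=0xC8 cont=1 payload=0x48=72: acc |= 72<<14 -> acc=1180169 shift=21
  byte[19]=0x79 cont=0 payload=0x79=121: acc |= 121<<21 -> acc=254935561 shift=28 [end]
Varint 7: bytes[16:20] = 89 84 C8 79 -> value 254935561 (4 byte(s))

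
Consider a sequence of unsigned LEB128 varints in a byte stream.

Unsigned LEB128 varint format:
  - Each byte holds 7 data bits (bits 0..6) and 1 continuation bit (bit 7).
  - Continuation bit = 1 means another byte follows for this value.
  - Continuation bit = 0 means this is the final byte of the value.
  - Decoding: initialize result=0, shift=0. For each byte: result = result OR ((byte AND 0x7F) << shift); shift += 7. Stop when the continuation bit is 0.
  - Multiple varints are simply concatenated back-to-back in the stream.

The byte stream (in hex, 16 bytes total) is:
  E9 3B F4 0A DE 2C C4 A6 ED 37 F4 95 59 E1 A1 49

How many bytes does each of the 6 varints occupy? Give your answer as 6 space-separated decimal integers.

Answer: 2 2 2 4 3 3

Derivation:
  byte[0]=0xE9 cont=1 payload=0x69=105: acc |= 105<<0 -> acc=105 shift=7
  byte[1]=0x3B cont=0 payload=0x3B=59: acc |= 59<<7 -> acc=7657 shift=14 [end]
Varint 1: bytes[0:2] = E9 3B -> value 7657 (2 byte(s))
  byte[2]=0xF4 cont=1 payload=0x74=116: acc |= 116<<0 -> acc=116 shift=7
  byte[3]=0x0A cont=0 payload=0x0A=10: acc |= 10<<7 -> acc=1396 shift=14 [end]
Varint 2: bytes[2:4] = F4 0A -> value 1396 (2 byte(s))
  byte[4]=0xDE cont=1 payload=0x5E=94: acc |= 94<<0 -> acc=94 shift=7
  byte[5]=0x2C cont=0 payload=0x2C=44: acc |= 44<<7 -> acc=5726 shift=14 [end]
Varint 3: bytes[4:6] = DE 2C -> value 5726 (2 byte(s))
  byte[6]=0xC4 cont=1 payload=0x44=68: acc |= 68<<0 -> acc=68 shift=7
  byte[7]=0xA6 cont=1 payload=0x26=38: acc |= 38<<7 -> acc=4932 shift=14
  byte[8]=0xED cont=1 payload=0x6D=109: acc |= 109<<14 -> acc=1790788 shift=21
  byte[9]=0x37 cont=0 payload=0x37=55: acc |= 55<<21 -> acc=117134148 shift=28 [end]
Varint 4: bytes[6:10] = C4 A6 ED 37 -> value 117134148 (4 byte(s))
  byte[10]=0xF4 cont=1 payload=0x74=116: acc |= 116<<0 -> acc=116 shift=7
  byte[11]=0x95 cont=1 payload=0x15=21: acc |= 21<<7 -> acc=2804 shift=14
  byte[12]=0x59 cont=0 payload=0x59=89: acc |= 89<<14 -> acc=1460980 shift=21 [end]
Varint 5: bytes[10:13] = F4 95 59 -> value 1460980 (3 byte(s))
  byte[13]=0xE1 cont=1 payload=0x61=97: acc |= 97<<0 -> acc=97 shift=7
  byte[14]=0xA1 cont=1 payload=0x21=33: acc |= 33<<7 -> acc=4321 shift=14
  byte[15]=0x49 cont=0 payload=0x49=73: acc |= 73<<14 -> acc=1200353 shift=21 [end]
Varint 6: bytes[13:16] = E1 A1 49 -> value 1200353 (3 byte(s))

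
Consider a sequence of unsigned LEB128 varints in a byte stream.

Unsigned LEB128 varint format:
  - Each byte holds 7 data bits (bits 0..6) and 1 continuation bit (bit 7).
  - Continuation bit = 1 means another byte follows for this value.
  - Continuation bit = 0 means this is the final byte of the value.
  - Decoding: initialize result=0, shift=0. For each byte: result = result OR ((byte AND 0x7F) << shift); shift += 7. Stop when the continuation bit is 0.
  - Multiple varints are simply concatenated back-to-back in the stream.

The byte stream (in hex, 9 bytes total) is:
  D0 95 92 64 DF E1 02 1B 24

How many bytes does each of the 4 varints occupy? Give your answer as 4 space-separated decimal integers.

  byte[0]=0xD0 cont=1 payload=0x50=80: acc |= 80<<0 -> acc=80 shift=7
  byte[1]=0x95 cont=1 payload=0x15=21: acc |= 21<<7 -> acc=2768 shift=14
  byte[2]=0x92 cont=1 payload=0x12=18: acc |= 18<<14 -> acc=297680 shift=21
  byte[3]=0x64 cont=0 payload=0x64=100: acc |= 100<<21 -> acc=210012880 shift=28 [end]
Varint 1: bytes[0:4] = D0 95 92 64 -> value 210012880 (4 byte(s))
  byte[4]=0xDF cont=1 payload=0x5F=95: acc |= 95<<0 -> acc=95 shift=7
  byte[5]=0xE1 cont=1 payload=0x61=97: acc |= 97<<7 -> acc=12511 shift=14
  byte[6]=0x02 cont=0 payload=0x02=2: acc |= 2<<14 -> acc=45279 shift=21 [end]
Varint 2: bytes[4:7] = DF E1 02 -> value 45279 (3 byte(s))
  byte[7]=0x1B cont=0 payload=0x1B=27: acc |= 27<<0 -> acc=27 shift=7 [end]
Varint 3: bytes[7:8] = 1B -> value 27 (1 byte(s))
  byte[8]=0x24 cont=0 payload=0x24=36: acc |= 36<<0 -> acc=36 shift=7 [end]
Varint 4: bytes[8:9] = 24 -> value 36 (1 byte(s))

Answer: 4 3 1 1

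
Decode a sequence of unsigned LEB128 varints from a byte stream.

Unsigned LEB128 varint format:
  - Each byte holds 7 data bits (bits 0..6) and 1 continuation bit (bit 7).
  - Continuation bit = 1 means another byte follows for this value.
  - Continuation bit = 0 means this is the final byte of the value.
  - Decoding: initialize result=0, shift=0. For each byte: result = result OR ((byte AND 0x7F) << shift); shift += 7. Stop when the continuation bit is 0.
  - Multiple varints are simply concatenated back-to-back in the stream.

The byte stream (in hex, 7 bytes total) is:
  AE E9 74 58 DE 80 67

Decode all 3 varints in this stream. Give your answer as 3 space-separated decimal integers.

  byte[0]=0xAE cont=1 payload=0x2E=46: acc |= 46<<0 -> acc=46 shift=7
  byte[1]=0xE9 cont=1 payload=0x69=105: acc |= 105<<7 -> acc=13486 shift=14
  byte[2]=0x74 cont=0 payload=0x74=116: acc |= 116<<14 -> acc=1914030 shift=21 [end]
Varint 1: bytes[0:3] = AE E9 74 -> value 1914030 (3 byte(s))
  byte[3]=0x58 cont=0 payload=0x58=88: acc |= 88<<0 -> acc=88 shift=7 [end]
Varint 2: bytes[3:4] = 58 -> value 88 (1 byte(s))
  byte[4]=0xDE cont=1 payload=0x5E=94: acc |= 94<<0 -> acc=94 shift=7
  byte[5]=0x80 cont=1 payload=0x00=0: acc |= 0<<7 -> acc=94 shift=14
  byte[6]=0x67 cont=0 payload=0x67=103: acc |= 103<<14 -> acc=1687646 shift=21 [end]
Varint 3: bytes[4:7] = DE 80 67 -> value 1687646 (3 byte(s))

Answer: 1914030 88 1687646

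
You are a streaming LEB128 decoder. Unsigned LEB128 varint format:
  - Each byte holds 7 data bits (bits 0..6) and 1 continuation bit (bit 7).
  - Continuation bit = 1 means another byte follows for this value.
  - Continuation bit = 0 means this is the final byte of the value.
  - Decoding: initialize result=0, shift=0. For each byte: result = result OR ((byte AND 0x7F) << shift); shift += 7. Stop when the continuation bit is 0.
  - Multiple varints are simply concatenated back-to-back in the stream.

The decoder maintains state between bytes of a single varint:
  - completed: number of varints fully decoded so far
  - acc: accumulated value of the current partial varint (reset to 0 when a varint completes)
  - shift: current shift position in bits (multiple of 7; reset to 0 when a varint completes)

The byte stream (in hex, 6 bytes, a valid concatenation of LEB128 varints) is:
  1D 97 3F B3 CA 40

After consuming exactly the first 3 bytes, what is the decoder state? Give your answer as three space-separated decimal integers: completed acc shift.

Answer: 2 0 0

Derivation:
byte[0]=0x1D cont=0 payload=0x1D: varint #1 complete (value=29); reset -> completed=1 acc=0 shift=0
byte[1]=0x97 cont=1 payload=0x17: acc |= 23<<0 -> completed=1 acc=23 shift=7
byte[2]=0x3F cont=0 payload=0x3F: varint #2 complete (value=8087); reset -> completed=2 acc=0 shift=0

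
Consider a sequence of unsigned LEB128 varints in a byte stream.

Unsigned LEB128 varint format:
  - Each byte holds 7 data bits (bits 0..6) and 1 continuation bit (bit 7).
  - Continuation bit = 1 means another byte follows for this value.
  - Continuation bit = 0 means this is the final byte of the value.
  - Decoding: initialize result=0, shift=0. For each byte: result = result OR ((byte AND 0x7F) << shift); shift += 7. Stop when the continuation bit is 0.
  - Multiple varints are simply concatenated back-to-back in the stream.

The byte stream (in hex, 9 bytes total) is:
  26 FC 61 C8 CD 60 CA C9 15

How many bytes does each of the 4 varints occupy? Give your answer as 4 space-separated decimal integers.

Answer: 1 2 3 3

Derivation:
  byte[0]=0x26 cont=0 payload=0x26=38: acc |= 38<<0 -> acc=38 shift=7 [end]
Varint 1: bytes[0:1] = 26 -> value 38 (1 byte(s))
  byte[1]=0xFC cont=1 payload=0x7C=124: acc |= 124<<0 -> acc=124 shift=7
  byte[2]=0x61 cont=0 payload=0x61=97: acc |= 97<<7 -> acc=12540 shift=14 [end]
Varint 2: bytes[1:3] = FC 61 -> value 12540 (2 byte(s))
  byte[3]=0xC8 cont=1 payload=0x48=72: acc |= 72<<0 -> acc=72 shift=7
  byte[4]=0xCD cont=1 payload=0x4D=77: acc |= 77<<7 -> acc=9928 shift=14
  byte[5]=0x60 cont=0 payload=0x60=96: acc |= 96<<14 -> acc=1582792 shift=21 [end]
Varint 3: bytes[3:6] = C8 CD 60 -> value 1582792 (3 byte(s))
  byte[6]=0xCA cont=1 payload=0x4A=74: acc |= 74<<0 -> acc=74 shift=7
  byte[7]=0xC9 cont=1 payload=0x49=73: acc |= 73<<7 -> acc=9418 shift=14
  byte[8]=0x15 cont=0 payload=0x15=21: acc |= 21<<14 -> acc=353482 shift=21 [end]
Varint 4: bytes[6:9] = CA C9 15 -> value 353482 (3 byte(s))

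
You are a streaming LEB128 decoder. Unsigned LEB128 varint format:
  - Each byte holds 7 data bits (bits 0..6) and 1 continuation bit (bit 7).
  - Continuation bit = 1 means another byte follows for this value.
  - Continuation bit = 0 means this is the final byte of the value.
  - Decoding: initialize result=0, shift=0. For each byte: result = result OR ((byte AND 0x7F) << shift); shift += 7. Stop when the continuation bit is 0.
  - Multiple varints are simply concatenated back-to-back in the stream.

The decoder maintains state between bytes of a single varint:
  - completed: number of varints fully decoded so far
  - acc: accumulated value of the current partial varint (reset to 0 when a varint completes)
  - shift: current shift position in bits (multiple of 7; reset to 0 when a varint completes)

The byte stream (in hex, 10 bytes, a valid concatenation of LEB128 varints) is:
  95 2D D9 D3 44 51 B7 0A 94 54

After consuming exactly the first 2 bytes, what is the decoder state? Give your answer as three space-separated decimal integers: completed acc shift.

Answer: 1 0 0

Derivation:
byte[0]=0x95 cont=1 payload=0x15: acc |= 21<<0 -> completed=0 acc=21 shift=7
byte[1]=0x2D cont=0 payload=0x2D: varint #1 complete (value=5781); reset -> completed=1 acc=0 shift=0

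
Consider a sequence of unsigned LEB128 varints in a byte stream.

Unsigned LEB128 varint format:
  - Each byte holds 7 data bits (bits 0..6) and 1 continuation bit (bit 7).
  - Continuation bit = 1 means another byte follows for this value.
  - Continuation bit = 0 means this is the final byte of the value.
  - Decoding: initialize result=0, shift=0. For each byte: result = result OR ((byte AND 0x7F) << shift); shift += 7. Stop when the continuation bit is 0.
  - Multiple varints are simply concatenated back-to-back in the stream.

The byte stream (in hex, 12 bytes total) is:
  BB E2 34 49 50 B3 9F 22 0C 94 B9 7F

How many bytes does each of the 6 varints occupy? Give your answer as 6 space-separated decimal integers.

  byte[0]=0xBB cont=1 payload=0x3B=59: acc |= 59<<0 -> acc=59 shift=7
  byte[1]=0xE2 cont=1 payload=0x62=98: acc |= 98<<7 -> acc=12603 shift=14
  byte[2]=0x34 cont=0 payload=0x34=52: acc |= 52<<14 -> acc=864571 shift=21 [end]
Varint 1: bytes[0:3] = BB E2 34 -> value 864571 (3 byte(s))
  byte[3]=0x49 cont=0 payload=0x49=73: acc |= 73<<0 -> acc=73 shift=7 [end]
Varint 2: bytes[3:4] = 49 -> value 73 (1 byte(s))
  byte[4]=0x50 cont=0 payload=0x50=80: acc |= 80<<0 -> acc=80 shift=7 [end]
Varint 3: bytes[4:5] = 50 -> value 80 (1 byte(s))
  byte[5]=0xB3 cont=1 payload=0x33=51: acc |= 51<<0 -> acc=51 shift=7
  byte[6]=0x9F cont=1 payload=0x1F=31: acc |= 31<<7 -> acc=4019 shift=14
  byte[7]=0x22 cont=0 payload=0x22=34: acc |= 34<<14 -> acc=561075 shift=21 [end]
Varint 4: bytes[5:8] = B3 9F 22 -> value 561075 (3 byte(s))
  byte[8]=0x0C cont=0 payload=0x0C=12: acc |= 12<<0 -> acc=12 shift=7 [end]
Varint 5: bytes[8:9] = 0C -> value 12 (1 byte(s))
  byte[9]=0x94 cont=1 payload=0x14=20: acc |= 20<<0 -> acc=20 shift=7
  byte[10]=0xB9 cont=1 payload=0x39=57: acc |= 57<<7 -> acc=7316 shift=14
  byte[11]=0x7F cont=0 payload=0x7F=127: acc |= 127<<14 -> acc=2088084 shift=21 [end]
Varint 6: bytes[9:12] = 94 B9 7F -> value 2088084 (3 byte(s))

Answer: 3 1 1 3 1 3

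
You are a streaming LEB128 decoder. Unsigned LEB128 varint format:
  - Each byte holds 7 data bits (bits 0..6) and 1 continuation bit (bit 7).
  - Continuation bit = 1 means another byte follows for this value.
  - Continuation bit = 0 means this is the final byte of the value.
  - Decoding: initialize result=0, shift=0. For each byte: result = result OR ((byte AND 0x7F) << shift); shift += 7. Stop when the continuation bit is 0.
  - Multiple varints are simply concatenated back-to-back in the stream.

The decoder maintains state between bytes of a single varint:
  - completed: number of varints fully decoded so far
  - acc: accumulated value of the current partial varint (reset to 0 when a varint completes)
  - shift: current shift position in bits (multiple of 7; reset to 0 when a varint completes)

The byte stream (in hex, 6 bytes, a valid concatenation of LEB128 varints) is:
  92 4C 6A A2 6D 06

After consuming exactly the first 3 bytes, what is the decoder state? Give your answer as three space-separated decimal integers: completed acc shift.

byte[0]=0x92 cont=1 payload=0x12: acc |= 18<<0 -> completed=0 acc=18 shift=7
byte[1]=0x4C cont=0 payload=0x4C: varint #1 complete (value=9746); reset -> completed=1 acc=0 shift=0
byte[2]=0x6A cont=0 payload=0x6A: varint #2 complete (value=106); reset -> completed=2 acc=0 shift=0

Answer: 2 0 0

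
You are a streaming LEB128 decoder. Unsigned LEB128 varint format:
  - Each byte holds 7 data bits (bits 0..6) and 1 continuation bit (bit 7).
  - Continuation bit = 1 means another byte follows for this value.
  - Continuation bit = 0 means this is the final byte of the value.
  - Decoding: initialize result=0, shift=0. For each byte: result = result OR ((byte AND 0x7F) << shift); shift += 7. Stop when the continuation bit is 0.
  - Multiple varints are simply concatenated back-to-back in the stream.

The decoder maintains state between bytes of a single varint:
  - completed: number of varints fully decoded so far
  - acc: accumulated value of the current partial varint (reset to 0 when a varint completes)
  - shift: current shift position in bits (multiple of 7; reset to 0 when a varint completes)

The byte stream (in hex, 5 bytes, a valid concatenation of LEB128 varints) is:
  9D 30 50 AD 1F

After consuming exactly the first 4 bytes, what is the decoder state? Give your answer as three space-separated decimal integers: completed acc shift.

Answer: 2 45 7

Derivation:
byte[0]=0x9D cont=1 payload=0x1D: acc |= 29<<0 -> completed=0 acc=29 shift=7
byte[1]=0x30 cont=0 payload=0x30: varint #1 complete (value=6173); reset -> completed=1 acc=0 shift=0
byte[2]=0x50 cont=0 payload=0x50: varint #2 complete (value=80); reset -> completed=2 acc=0 shift=0
byte[3]=0xAD cont=1 payload=0x2D: acc |= 45<<0 -> completed=2 acc=45 shift=7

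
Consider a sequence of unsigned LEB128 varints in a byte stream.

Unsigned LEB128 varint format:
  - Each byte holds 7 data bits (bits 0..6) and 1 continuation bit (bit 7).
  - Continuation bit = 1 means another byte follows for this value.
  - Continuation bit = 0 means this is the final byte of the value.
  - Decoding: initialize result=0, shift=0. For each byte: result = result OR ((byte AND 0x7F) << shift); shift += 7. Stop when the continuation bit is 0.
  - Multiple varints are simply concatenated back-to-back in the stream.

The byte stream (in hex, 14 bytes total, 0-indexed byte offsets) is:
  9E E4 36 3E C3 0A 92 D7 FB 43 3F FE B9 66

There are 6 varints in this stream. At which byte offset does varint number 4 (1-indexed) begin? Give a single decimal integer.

Answer: 6

Derivation:
  byte[0]=0x9E cont=1 payload=0x1E=30: acc |= 30<<0 -> acc=30 shift=7
  byte[1]=0xE4 cont=1 payload=0x64=100: acc |= 100<<7 -> acc=12830 shift=14
  byte[2]=0x36 cont=0 payload=0x36=54: acc |= 54<<14 -> acc=897566 shift=21 [end]
Varint 1: bytes[0:3] = 9E E4 36 -> value 897566 (3 byte(s))
  byte[3]=0x3E cont=0 payload=0x3E=62: acc |= 62<<0 -> acc=62 shift=7 [end]
Varint 2: bytes[3:4] = 3E -> value 62 (1 byte(s))
  byte[4]=0xC3 cont=1 payload=0x43=67: acc |= 67<<0 -> acc=67 shift=7
  byte[5]=0x0A cont=0 payload=0x0A=10: acc |= 10<<7 -> acc=1347 shift=14 [end]
Varint 3: bytes[4:6] = C3 0A -> value 1347 (2 byte(s))
  byte[6]=0x92 cont=1 payload=0x12=18: acc |= 18<<0 -> acc=18 shift=7
  byte[7]=0xD7 cont=1 payload=0x57=87: acc |= 87<<7 -> acc=11154 shift=14
  byte[8]=0xFB cont=1 payload=0x7B=123: acc |= 123<<14 -> acc=2026386 shift=21
  byte[9]=0x43 cont=0 payload=0x43=67: acc |= 67<<21 -> acc=142535570 shift=28 [end]
Varint 4: bytes[6:10] = 92 D7 FB 43 -> value 142535570 (4 byte(s))
  byte[10]=0x3F cont=0 payload=0x3F=63: acc |= 63<<0 -> acc=63 shift=7 [end]
Varint 5: bytes[10:11] = 3F -> value 63 (1 byte(s))
  byte[11]=0xFE cont=1 payload=0x7E=126: acc |= 126<<0 -> acc=126 shift=7
  byte[12]=0xB9 cont=1 payload=0x39=57: acc |= 57<<7 -> acc=7422 shift=14
  byte[13]=0x66 cont=0 payload=0x66=102: acc |= 102<<14 -> acc=1678590 shift=21 [end]
Varint 6: bytes[11:14] = FE B9 66 -> value 1678590 (3 byte(s))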